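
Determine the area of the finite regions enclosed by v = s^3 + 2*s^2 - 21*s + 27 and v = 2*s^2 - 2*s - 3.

Set the curves equal: s^3 + 2*s^2 - 21*s + 27 = 2*s^2 - 2*s - 3, so s^3 - 19*s + 30 = 0, which factors as (s - 3)*(s - 2)*(s + 5) = 0. The curves meet at s = -5, 2, 3.
On [-5, 2], v = s^3 + 2*s^2 - 21*s + 27 is on top; that piece has area ∫[-5,2] (s^3 - 19*s + 30) ds = 1029/4.
On [2, 3], v = 2*s^2 - 2*s - 3 is on top; that piece has area ∫[2,3] (-(s^3 - 19*s + 30)) ds = 5/4.
Total enclosed area = 1029/4 + 5/4 = 517/2.

517/2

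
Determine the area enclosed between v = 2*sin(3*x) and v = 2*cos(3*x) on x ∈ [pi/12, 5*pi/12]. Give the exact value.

4*sqrt(2)/3

On [pi/12, 5*pi/12], (2*sin(3*x)) - (2*cos(3*x)) = 2*sin(3*x) - 2*cos(3*x) is ≥ 0 throughout, so the area is a single integral of |2*sin(3*x) - 2*cos(3*x)|.
∫[pi/12,5*pi/12] (2*sin(3*x) - 2*cos(3*x)) dx = 4*sqrt(2)/3.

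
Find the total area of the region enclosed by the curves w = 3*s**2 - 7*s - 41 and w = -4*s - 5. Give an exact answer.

Set the curves equal: 3*s**2 - 7*s - 41 = -4*s - 5, so 3*s**2 - 3*s - 36 = 0, which factors as 3*(s - 4)*(s + 3) = 0. The curves meet at s = -3, 4.
On [-3, 4], w = -4*s - 5 is on top; that piece has area ∫[-3,4] (-(3*s**2 - 3*s - 36)) ds = 343/2.

343/2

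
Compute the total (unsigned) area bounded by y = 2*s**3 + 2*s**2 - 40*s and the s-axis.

2521/6

The curve meets the s-axis where 2*s**3 + 2*s**2 - 40*s = 0, i.e. 2*s*(s - 4)*(s + 5) = 0, at s = -5, 0, 4.
On [-5, 0] the curve lies above the axis; ∫[-5,0] (2*s**3 + 2*s**2 - 40*s) ds = 1625/6, giving area 1625/6.
On [0, 4] the curve lies below the axis; ∫[0,4] (2*s**3 + 2*s**2 - 40*s) ds = -448/3, giving area 448/3.
Total area = 1625/6 + 448/3 = 2521/6.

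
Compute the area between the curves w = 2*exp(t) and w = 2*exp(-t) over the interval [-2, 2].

The difference (2*exp(t)) - (2*exp(-t)) = 2*exp(t) - 2*exp(-t) changes sign at t = 0 inside [-2, 2], so split the integral there.
∫[-2,0] (2*exp(t) - 2*exp(-t)) dt = -2*exp(2) - 2*exp(-2) + 4; the area of that piece is -4 + 2*exp(-2) + 2*exp(2).
∫[0,2] (2*exp(t) - 2*exp(-t)) dt = -4 + 2*exp(-2) + 2*exp(2).
Total area = (-4 + 2*exp(-2) + 2*exp(2)) + (-4 + 2*exp(-2) + 2*exp(2)) = -8 + 4*exp(-2) + 4*exp(2).

-8 + 4*exp(-2) + 4*exp(2)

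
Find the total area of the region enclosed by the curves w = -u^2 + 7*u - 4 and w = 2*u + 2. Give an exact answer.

Set the curves equal: -u^2 + 7*u - 4 = 2*u + 2, so -u^2 + 5*u - 6 = 0, which factors as -(u - 3)*(u - 2) = 0. The curves meet at u = 2, 3.
On [2, 3], w = -u^2 + 7*u - 4 is on top; that piece has area ∫[2,3] (-u^2 + 5*u - 6) du = 1/6.

1/6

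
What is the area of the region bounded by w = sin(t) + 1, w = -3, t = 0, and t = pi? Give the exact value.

On [0, pi], (sin(t) + 1) - (-3) = sin(t) + 4 is ≥ 0 throughout, so the area is a single integral of |sin(t) + 4|.
∫[0,pi] (sin(t) + 4) dt = 2 + 4*pi.

2 + 4*pi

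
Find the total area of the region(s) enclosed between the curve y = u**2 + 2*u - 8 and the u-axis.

36

The curve meets the u-axis where u**2 + 2*u - 8 = 0, i.e. (u - 2)*(u + 4) = 0, at u = -4, 2.
On [-4, 2] the curve lies below the axis; ∫[-4,2] (u**2 + 2*u - 8) du = -36, giving area 36.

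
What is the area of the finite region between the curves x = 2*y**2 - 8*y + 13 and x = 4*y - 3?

Both boundary curves give x as a function of y, so integrate with respect to y. Setting them equal: 2*y**2 - 12*y + 16 = 0, i.e. 2*(y - 4)*(y - 2) = 0, so they meet at y = 2, 4.
For y in [2, 4], x = 2*y**2 - 8*y + 13 is on the left; area = ∫[2,4] (-(2*y**2 - 12*y + 16)) dy = 8/3.

8/3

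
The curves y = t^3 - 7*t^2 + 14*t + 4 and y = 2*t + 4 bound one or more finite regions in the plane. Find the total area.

Set the curves equal: t^3 - 7*t^2 + 14*t + 4 = 2*t + 4, so t^3 - 7*t^2 + 12*t = 0, which factors as t*(t - 4)*(t - 3) = 0. The curves meet at t = 0, 3, 4.
On [0, 3], y = t^3 - 7*t^2 + 14*t + 4 is on top; that piece has area ∫[0,3] (t^3 - 7*t^2 + 12*t) dt = 45/4.
On [3, 4], y = 2*t + 4 is on top; that piece has area ∫[3,4] (-(t^3 - 7*t^2 + 12*t)) dt = 7/12.
Total enclosed area = 45/4 + 7/12 = 71/6.

71/6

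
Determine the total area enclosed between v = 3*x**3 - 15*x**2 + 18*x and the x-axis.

The curve meets the x-axis where 3*x**3 - 15*x**2 + 18*x = 0, i.e. 3*x*(x - 3)*(x - 2) = 0, at x = 0, 2, 3.
On [0, 2] the curve lies above the axis; ∫[0,2] (3*x**3 - 15*x**2 + 18*x) dx = 8, giving area 8.
On [2, 3] the curve lies below the axis; ∫[2,3] (3*x**3 - 15*x**2 + 18*x) dx = -5/4, giving area 5/4.
Total area = 8 + 5/4 = 37/4.

37/4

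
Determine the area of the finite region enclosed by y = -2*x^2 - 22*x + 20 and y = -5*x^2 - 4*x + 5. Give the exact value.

32

Set the curves equal: -2*x^2 - 22*x + 20 = -5*x^2 - 4*x + 5, so 3*x^2 - 18*x + 15 = 0, which factors as 3*(x - 5)*(x - 1) = 0. The curves meet at x = 1, 5.
On [1, 5], y = -5*x^2 - 4*x + 5 is on top; that piece has area ∫[1,5] (-(3*x^2 - 18*x + 15)) dx = 32.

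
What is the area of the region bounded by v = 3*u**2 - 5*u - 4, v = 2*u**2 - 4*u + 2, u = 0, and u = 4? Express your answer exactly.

The difference (3*u**2 - 5*u - 4) - (2*u**2 - 4*u + 2) = u**2 - u - 6 changes sign at u = 3 inside [0, 4], so split the integral there.
∫[0,3] (u**2 - u - 6) du = -27/2; the area of that piece is 27/2.
∫[3,4] (u**2 - u - 6) du = 17/6.
Total area = 27/2 + 17/6 = 49/3.

49/3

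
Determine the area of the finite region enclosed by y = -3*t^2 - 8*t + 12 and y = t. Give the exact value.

Set the curves equal: -3*t^2 - 8*t + 12 = t, so -3*t^2 - 9*t + 12 = 0, which factors as -3*(t - 1)*(t + 4) = 0. The curves meet at t = -4, 1.
On [-4, 1], y = -3*t^2 - 8*t + 12 is on top; that piece has area ∫[-4,1] (-3*t^2 - 9*t + 12) dt = 125/2.

125/2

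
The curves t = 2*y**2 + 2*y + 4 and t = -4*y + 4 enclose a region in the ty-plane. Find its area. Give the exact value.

Both boundary curves give t as a function of y, so integrate with respect to y. Setting them equal: 2*y**2 + 6*y = 0, i.e. 2*y*(y + 3) = 0, so they meet at y = -3, 0.
For y in [-3, 0], t = 2*y**2 + 2*y + 4 is on the left; area = ∫[-3,0] (-(2*y**2 + 6*y)) dy = 9.

9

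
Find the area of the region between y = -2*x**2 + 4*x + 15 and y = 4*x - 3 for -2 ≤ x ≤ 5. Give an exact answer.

The difference (-2*x**2 + 4*x + 15) - (4*x - 3) = -2*x**2 + 18 changes sign at x = 3 inside [-2, 5], so split the integral there.
∫[-2,3] (-2*x**2 + 18) dx = 200/3.
∫[3,5] (-2*x**2 + 18) dx = -88/3; the area of that piece is 88/3.
Total area = 200/3 + 88/3 = 96.

96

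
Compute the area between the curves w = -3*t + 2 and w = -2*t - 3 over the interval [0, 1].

9/2

On [0, 1], (-3*t + 2) - (-2*t - 3) = -t + 5 is ≥ 0 throughout, so the area is a single integral of |-t + 5|.
∫[0,1] (-t + 5) dt = 9/2.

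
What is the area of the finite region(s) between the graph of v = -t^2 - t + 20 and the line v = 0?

The curve meets the t-axis where -t^2 - t + 20 = 0, i.e. -(t - 4)*(t + 5) = 0, at t = -5, 4.
On [-5, 4] the curve lies above the axis; ∫[-5,4] (-t^2 - t + 20) dt = 243/2, giving area 243/2.

243/2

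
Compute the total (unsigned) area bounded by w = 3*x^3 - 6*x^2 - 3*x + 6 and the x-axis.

37/4

The curve meets the x-axis where 3*x^3 - 6*x^2 - 3*x + 6 = 0, i.e. 3*(x - 2)*(x - 1)*(x + 1) = 0, at x = -1, 1, 2.
On [-1, 1] the curve lies above the axis; ∫[-1,1] (3*x^3 - 6*x^2 - 3*x + 6) dx = 8, giving area 8.
On [1, 2] the curve lies below the axis; ∫[1,2] (3*x^3 - 6*x^2 - 3*x + 6) dx = -5/4, giving area 5/4.
Total area = 8 + 5/4 = 37/4.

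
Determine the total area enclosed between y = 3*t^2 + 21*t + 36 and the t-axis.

The curve meets the t-axis where 3*t^2 + 21*t + 36 = 0, i.e. 3*(t + 3)*(t + 4) = 0, at t = -4, -3.
On [-4, -3] the curve lies below the axis; ∫[-4,-3] (3*t^2 + 21*t + 36) dt = -1/2, giving area 1/2.

1/2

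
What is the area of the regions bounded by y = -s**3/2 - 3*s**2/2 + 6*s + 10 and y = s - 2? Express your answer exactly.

Set the curves equal: -s**3/2 - 3*s**2/2 + 6*s + 10 = s - 2, so -s**3/2 - 3*s**2/2 + 5*s + 12 = 0, which factors as -(s - 3)*(s + 2)*(s + 4)/2 = 0. The curves meet at s = -4, -2, 3.
On [-4, -2], y = s - 2 is on top; that piece has area ∫[-4,-2] (-(-s**3/2 - 3*s**2/2 + 5*s + 12)) ds = 4.
On [-2, 3], y = -s**3/2 - 3*s**2/2 + 6*s + 10 is on top; that piece has area ∫[-2,3] (-s**3/2 - 3*s**2/2 + 5*s + 12) ds = 375/8.
Total enclosed area = 4 + 375/8 = 407/8.

407/8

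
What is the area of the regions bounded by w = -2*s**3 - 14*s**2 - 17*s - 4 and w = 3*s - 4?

253/6

Set the curves equal: -2*s**3 - 14*s**2 - 17*s - 4 = 3*s - 4, so -2*s**3 - 14*s**2 - 20*s = 0, which factors as -2*s*(s + 2)*(s + 5) = 0. The curves meet at s = -5, -2, 0.
On [-5, -2], w = 3*s - 4 is on top; that piece has area ∫[-5,-2] (-(-2*s**3 - 14*s**2 - 20*s)) ds = 63/2.
On [-2, 0], w = -2*s**3 - 14*s**2 - 17*s - 4 is on top; that piece has area ∫[-2,0] (-2*s**3 - 14*s**2 - 20*s) ds = 32/3.
Total enclosed area = 63/2 + 32/3 = 253/6.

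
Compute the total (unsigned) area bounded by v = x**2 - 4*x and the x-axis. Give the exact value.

The curve meets the x-axis where x**2 - 4*x = 0, i.e. x*(x - 4) = 0, at x = 0, 4.
On [0, 4] the curve lies below the axis; ∫[0,4] (x**2 - 4*x) dx = -32/3, giving area 32/3.

32/3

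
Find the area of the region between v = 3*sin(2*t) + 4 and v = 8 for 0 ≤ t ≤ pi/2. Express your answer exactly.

-3 + 2*pi

On [0, pi/2], (3*sin(2*t) + 4) - (8) = 3*sin(2*t) - 4 is ≤ 0 throughout, so the area is a single integral of |3*sin(2*t) - 4|.
∫[0,pi/2] (3*sin(2*t) - 4) dt = 3 - 2*pi; the area of that piece is -3 + 2*pi.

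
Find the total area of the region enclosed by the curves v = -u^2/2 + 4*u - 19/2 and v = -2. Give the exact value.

Set the curves equal: -u^2/2 + 4*u - 19/2 = -2, so -u^2/2 + 4*u - 15/2 = 0, which factors as -(u - 5)*(u - 3)/2 = 0. The curves meet at u = 3, 5.
On [3, 5], v = -u^2/2 + 4*u - 19/2 is on top; that piece has area ∫[3,5] (-u^2/2 + 4*u - 15/2) du = 2/3.

2/3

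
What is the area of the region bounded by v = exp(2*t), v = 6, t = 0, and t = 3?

The difference (exp(2*t)) - (6) = exp(2*t) - 6 changes sign at t = log(6)/2 inside [0, 3], so split the integral there.
∫[0,log(6)/2] (exp(2*t) - 6) dt = 5/2 - log(216); the area of that piece is -5/2 + log(216).
∫[log(6)/2,3] (exp(2*t) - 6) dt = -21 + 3*log(6) + exp(6)/2.
Total area = (-5/2 + log(216)) + (-21 + 3*log(6) + exp(6)/2) = -47/2 + 6*log(6) + exp(6)/2.

-47/2 + 6*log(6) + exp(6)/2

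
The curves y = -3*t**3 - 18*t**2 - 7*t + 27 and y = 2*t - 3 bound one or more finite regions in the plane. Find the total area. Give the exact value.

Set the curves equal: -3*t**3 - 18*t**2 - 7*t + 27 = 2*t - 3, so -3*t**3 - 18*t**2 - 9*t + 30 = 0, which factors as -3*(t - 1)*(t + 2)*(t + 5) = 0. The curves meet at t = -5, -2, 1.
On [-5, -2], y = 2*t - 3 is on top; that piece has area ∫[-5,-2] (-(-3*t**3 - 18*t**2 - 9*t + 30)) dt = 243/4.
On [-2, 1], y = -3*t**3 - 18*t**2 - 7*t + 27 is on top; that piece has area ∫[-2,1] (-3*t**3 - 18*t**2 - 9*t + 30) dt = 243/4.
Total enclosed area = 243/4 + 243/4 = 243/2.

243/2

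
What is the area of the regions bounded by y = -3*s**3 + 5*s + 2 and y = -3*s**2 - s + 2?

Set the curves equal: -3*s**3 + 5*s + 2 = -3*s**2 - s + 2, so -3*s**3 + 3*s**2 + 6*s = 0, which factors as -3*s*(s - 2)*(s + 1) = 0. The curves meet at s = -1, 0, 2.
On [-1, 0], y = -3*s**2 - s + 2 is on top; that piece has area ∫[-1,0] (-(-3*s**3 + 3*s**2 + 6*s)) ds = 5/4.
On [0, 2], y = -3*s**3 + 5*s + 2 is on top; that piece has area ∫[0,2] (-3*s**3 + 3*s**2 + 6*s) ds = 8.
Total enclosed area = 5/4 + 8 = 37/4.

37/4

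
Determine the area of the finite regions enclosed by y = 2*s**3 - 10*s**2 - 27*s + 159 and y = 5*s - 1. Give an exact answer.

5137/6

Set the curves equal: 2*s**3 - 10*s**2 - 27*s + 159 = 5*s - 1, so 2*s**3 - 10*s**2 - 32*s + 160 = 0, which factors as 2*(s - 5)*(s - 4)*(s + 4) = 0. The curves meet at s = -4, 4, 5.
On [-4, 4], y = 2*s**3 - 10*s**2 - 27*s + 159 is on top; that piece has area ∫[-4,4] (2*s**3 - 10*s**2 - 32*s + 160) ds = 2560/3.
On [4, 5], y = 5*s - 1 is on top; that piece has area ∫[4,5] (-(2*s**3 - 10*s**2 - 32*s + 160)) ds = 17/6.
Total enclosed area = 2560/3 + 17/6 = 5137/6.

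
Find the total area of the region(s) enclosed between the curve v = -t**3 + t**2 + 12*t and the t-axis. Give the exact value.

The curve meets the t-axis where -t**3 + t**2 + 12*t = 0, i.e. -t*(t - 4)*(t + 3) = 0, at t = -3, 0, 4.
On [-3, 0] the curve lies below the axis; ∫[-3,0] (-t**3 + t**2 + 12*t) dt = -99/4, giving area 99/4.
On [0, 4] the curve lies above the axis; ∫[0,4] (-t**3 + t**2 + 12*t) dt = 160/3, giving area 160/3.
Total area = 99/4 + 160/3 = 937/12.

937/12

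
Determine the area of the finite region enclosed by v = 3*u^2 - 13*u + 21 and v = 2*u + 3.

1/2

Set the curves equal: 3*u^2 - 13*u + 21 = 2*u + 3, so 3*u^2 - 15*u + 18 = 0, which factors as 3*(u - 3)*(u - 2) = 0. The curves meet at u = 2, 3.
On [2, 3], v = 2*u + 3 is on top; that piece has area ∫[2,3] (-(3*u^2 - 15*u + 18)) du = 1/2.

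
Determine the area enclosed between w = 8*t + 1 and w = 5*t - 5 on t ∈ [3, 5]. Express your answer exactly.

On [3, 5], (8*t + 1) - (5*t - 5) = 3*t + 6 is ≥ 0 throughout, so the area is a single integral of |3*t + 6|.
∫[3,5] (3*t + 6) dt = 36.

36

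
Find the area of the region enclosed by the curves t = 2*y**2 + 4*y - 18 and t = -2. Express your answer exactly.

72

Both boundary curves give t as a function of y, so integrate with respect to y. Setting them equal: 2*y**2 + 4*y - 16 = 0, i.e. 2*(y - 2)*(y + 4) = 0, so they meet at y = -4, 2.
For y in [-4, 2], t = 2*y**2 + 4*y - 18 is on the left; area = ∫[-4,2] (-(2*y**2 + 4*y - 16)) dy = 72.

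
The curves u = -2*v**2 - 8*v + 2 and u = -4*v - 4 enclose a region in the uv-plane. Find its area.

Both boundary curves give u as a function of v, so integrate with respect to v. Setting them equal: -2*v**2 - 4*v + 6 = 0, i.e. -2*(v - 1)*(v + 3) = 0, so they meet at v = -3, 1.
For v in [-3, 1], u = -2*v**2 - 8*v + 2 is on the right; area = ∫[-3,1] (-2*v**2 - 4*v + 6) dv = 64/3.

64/3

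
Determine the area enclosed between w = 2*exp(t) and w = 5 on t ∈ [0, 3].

The difference (2*exp(t)) - (5) = 2*exp(t) - 5 changes sign at t = log(5/2) inside [0, 3], so split the integral there.
∫[0,log(5/2)] (2*exp(t) - 5) dt = log(32/3125) + 3; the area of that piece is -3 + log(3125/32).
∫[log(5/2),3] (2*exp(t) - 5) dt = -20 - 5*log(2) + 5*log(5) + 2*exp(3).
Total area = (-3 + log(3125/32)) + (-20 - 5*log(2) + 5*log(5) + 2*exp(3)) = -23 - 10*log(2) + 10*log(5) + 2*exp(3).

-23 - 10*log(2) + 10*log(5) + 2*exp(3)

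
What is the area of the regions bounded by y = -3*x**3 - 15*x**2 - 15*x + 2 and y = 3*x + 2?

Set the curves equal: -3*x**3 - 15*x**2 - 15*x + 2 = 3*x + 2, so -3*x**3 - 15*x**2 - 18*x = 0, which factors as -3*x*(x + 2)*(x + 3) = 0. The curves meet at x = -3, -2, 0.
On [-3, -2], y = 3*x + 2 is on top; that piece has area ∫[-3,-2] (-(-3*x**3 - 15*x**2 - 18*x)) dx = 5/4.
On [-2, 0], y = -3*x**3 - 15*x**2 - 15*x + 2 is on top; that piece has area ∫[-2,0] (-3*x**3 - 15*x**2 - 18*x) dx = 8.
Total enclosed area = 5/4 + 8 = 37/4.

37/4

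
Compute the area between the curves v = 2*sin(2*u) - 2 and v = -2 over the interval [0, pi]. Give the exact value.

4

The difference (2*sin(2*u) - 2) - (-2) = 2*sin(2*u) changes sign at u = pi/2 inside [0, pi], so split the integral there.
∫[0,pi/2] (2*sin(2*u)) du = 2.
∫[pi/2,pi] (2*sin(2*u)) du = -2; the area of that piece is 2.
Total area = 2 + 2 = 4.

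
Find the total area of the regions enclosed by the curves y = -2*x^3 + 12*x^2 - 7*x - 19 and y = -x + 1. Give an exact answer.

81

Set the curves equal: -2*x^3 + 12*x^2 - 7*x - 19 = -x + 1, so -2*x^3 + 12*x^2 - 6*x - 20 = 0, which factors as -2*(x - 5)*(x - 2)*(x + 1) = 0. The curves meet at x = -1, 2, 5.
On [-1, 2], y = -x + 1 is on top; that piece has area ∫[-1,2] (-(-2*x^3 + 12*x^2 - 6*x - 20)) dx = 81/2.
On [2, 5], y = -2*x^3 + 12*x^2 - 7*x - 19 is on top; that piece has area ∫[2,5] (-2*x^3 + 12*x^2 - 6*x - 20) dx = 81/2.
Total enclosed area = 81/2 + 81/2 = 81.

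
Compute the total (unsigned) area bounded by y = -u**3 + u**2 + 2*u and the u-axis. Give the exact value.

The curve meets the u-axis where -u**3 + u**2 + 2*u = 0, i.e. -u*(u - 2)*(u + 1) = 0, at u = -1, 0, 2.
On [-1, 0] the curve lies below the axis; ∫[-1,0] (-u**3 + u**2 + 2*u) du = -5/12, giving area 5/12.
On [0, 2] the curve lies above the axis; ∫[0,2] (-u**3 + u**2 + 2*u) du = 8/3, giving area 8/3.
Total area = 5/12 + 8/3 = 37/12.

37/12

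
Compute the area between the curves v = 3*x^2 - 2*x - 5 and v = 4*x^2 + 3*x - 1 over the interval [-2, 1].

The difference (3*x^2 - 2*x - 5) - (4*x^2 + 3*x - 1) = -x^2 - 5*x - 4 changes sign at x = -1 inside [-2, 1], so split the integral there.
∫[-2,-1] (-x^2 - 5*x - 4) dx = 7/6.
∫[-1,1] (-x^2 - 5*x - 4) dx = -26/3; the area of that piece is 26/3.
Total area = 7/6 + 26/3 = 59/6.

59/6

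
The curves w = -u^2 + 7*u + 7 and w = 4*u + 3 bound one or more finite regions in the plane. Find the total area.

Set the curves equal: -u^2 + 7*u + 7 = 4*u + 3, so -u^2 + 3*u + 4 = 0, which factors as -(u - 4)*(u + 1) = 0. The curves meet at u = -1, 4.
On [-1, 4], w = -u^2 + 7*u + 7 is on top; that piece has area ∫[-1,4] (-u^2 + 3*u + 4) du = 125/6.

125/6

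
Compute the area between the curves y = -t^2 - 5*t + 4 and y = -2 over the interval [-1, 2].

The difference (-t^2 - 5*t + 4) - (-2) = -t^2 - 5*t + 6 changes sign at t = 1 inside [-1, 2], so split the integral there.
∫[-1,1] (-t^2 - 5*t + 6) dt = 34/3.
∫[1,2] (-t^2 - 5*t + 6) dt = -23/6; the area of that piece is 23/6.
Total area = 34/3 + 23/6 = 91/6.

91/6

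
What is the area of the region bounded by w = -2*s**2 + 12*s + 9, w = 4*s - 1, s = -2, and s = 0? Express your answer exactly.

The difference (-2*s**2 + 12*s + 9) - (4*s - 1) = -2*s**2 + 8*s + 10 changes sign at s = -1 inside [-2, 0], so split the integral there.
∫[-2,-1] (-2*s**2 + 8*s + 10) ds = -20/3; the area of that piece is 20/3.
∫[-1,0] (-2*s**2 + 8*s + 10) ds = 16/3.
Total area = 20/3 + 16/3 = 12.

12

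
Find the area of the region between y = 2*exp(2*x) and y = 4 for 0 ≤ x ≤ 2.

The difference (2*exp(2*x)) - (4) = 2*exp(2*x) - 4 changes sign at x = log(2)/2 inside [0, 2], so split the integral there.
∫[0,log(2)/2] (2*exp(2*x) - 4) dx = 1 - log(4); the area of that piece is -1 + log(4).
∫[log(2)/2,2] (2*exp(2*x) - 4) dx = -10 + 2*log(2) + exp(4).
Total area = (-1 + log(4)) + (-10 + 2*log(2) + exp(4)) = -11 + 4*log(2) + exp(4).

-11 + 4*log(2) + exp(4)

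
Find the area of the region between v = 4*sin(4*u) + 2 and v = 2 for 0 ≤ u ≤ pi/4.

2

On [0, pi/4], (4*sin(4*u) + 2) - (2) = 4*sin(4*u) is ≥ 0 throughout, so the area is a single integral of |4*sin(4*u)|.
∫[0,pi/4] (4*sin(4*u)) du = 2.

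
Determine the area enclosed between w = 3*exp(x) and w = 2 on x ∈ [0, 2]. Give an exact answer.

On [0, 2], (3*exp(x)) - (2) = 3*exp(x) - 2 is ≥ 0 throughout, so the area is a single integral of |3*exp(x) - 2|.
∫[0,2] (3*exp(x) - 2) dx = -7 + 3*exp(2).

-7 + 3*exp(2)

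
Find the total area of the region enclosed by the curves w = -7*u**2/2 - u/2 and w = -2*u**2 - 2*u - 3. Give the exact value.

27/4

Set the curves equal: -7*u**2/2 - u/2 = -2*u**2 - 2*u - 3, so -3*u**2/2 + 3*u/2 + 3 = 0, which factors as -3*(u - 2)*(u + 1)/2 = 0. The curves meet at u = -1, 2.
On [-1, 2], w = -7*u**2/2 - u/2 is on top; that piece has area ∫[-1,2] (-3*u**2/2 + 3*u/2 + 3) du = 27/4.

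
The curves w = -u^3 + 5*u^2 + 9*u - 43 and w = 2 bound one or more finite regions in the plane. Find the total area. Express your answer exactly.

568/3

Set the curves equal: -u^3 + 5*u^2 + 9*u - 43 = 2, so -u^3 + 5*u^2 + 9*u - 45 = 0, which factors as -(u - 5)*(u - 3)*(u + 3) = 0. The curves meet at u = -3, 3, 5.
On [-3, 3], w = 2 is on top; that piece has area ∫[-3,3] (-(-u^3 + 5*u^2 + 9*u - 45)) du = 180.
On [3, 5], w = -u^3 + 5*u^2 + 9*u - 43 is on top; that piece has area ∫[3,5] (-u^3 + 5*u^2 + 9*u - 45) du = 28/3.
Total enclosed area = 180 + 28/3 = 568/3.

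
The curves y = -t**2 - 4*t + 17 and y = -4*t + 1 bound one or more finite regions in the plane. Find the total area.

Set the curves equal: -t**2 - 4*t + 17 = -4*t + 1, so -t**2 + 16 = 0, which factors as -(t - 4)*(t + 4) = 0. The curves meet at t = -4, 4.
On [-4, 4], y = -t**2 - 4*t + 17 is on top; that piece has area ∫[-4,4] (-t**2 + 16) dt = 256/3.

256/3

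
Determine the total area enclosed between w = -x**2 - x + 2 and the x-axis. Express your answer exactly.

9/2

The curve meets the x-axis where -x**2 - x + 2 = 0, i.e. -(x - 1)*(x + 2) = 0, at x = -2, 1.
On [-2, 1] the curve lies above the axis; ∫[-2,1] (-x**2 - x + 2) dx = 9/2, giving area 9/2.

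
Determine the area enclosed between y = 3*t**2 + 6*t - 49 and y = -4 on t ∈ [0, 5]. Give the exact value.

The difference (3*t**2 + 6*t - 49) - (-4) = 3*t**2 + 6*t - 45 changes sign at t = 3 inside [0, 5], so split the integral there.
∫[0,3] (3*t**2 + 6*t - 45) dt = -81; the area of that piece is 81.
∫[3,5] (3*t**2 + 6*t - 45) dt = 56.
Total area = 81 + 56 = 137.

137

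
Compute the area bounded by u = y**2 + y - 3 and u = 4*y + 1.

Both boundary curves give u as a function of y, so integrate with respect to y. Setting them equal: y**2 - 3*y - 4 = 0, i.e. (y - 4)*(y + 1) = 0, so they meet at y = -1, 4.
For y in [-1, 4], u = y**2 + y - 3 is on the left; area = ∫[-1,4] (-(y**2 - 3*y - 4)) dy = 125/6.

125/6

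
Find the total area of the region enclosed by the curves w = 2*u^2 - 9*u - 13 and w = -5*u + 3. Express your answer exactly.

72

Set the curves equal: 2*u^2 - 9*u - 13 = -5*u + 3, so 2*u^2 - 4*u - 16 = 0, which factors as 2*(u - 4)*(u + 2) = 0. The curves meet at u = -2, 4.
On [-2, 4], w = -5*u + 3 is on top; that piece has area ∫[-2,4] (-(2*u^2 - 4*u - 16)) du = 72.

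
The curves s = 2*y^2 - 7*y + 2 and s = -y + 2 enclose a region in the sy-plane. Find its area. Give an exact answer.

9

Both boundary curves give s as a function of y, so integrate with respect to y. Setting them equal: 2*y^2 - 6*y = 0, i.e. 2*y*(y - 3) = 0, so they meet at y = 0, 3.
For y in [0, 3], s = 2*y^2 - 7*y + 2 is on the left; area = ∫[0,3] (-(2*y^2 - 6*y)) dy = 9.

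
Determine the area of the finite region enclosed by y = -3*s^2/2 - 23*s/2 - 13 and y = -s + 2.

27/4

Set the curves equal: -3*s^2/2 - 23*s/2 - 13 = -s + 2, so -3*s^2/2 - 21*s/2 - 15 = 0, which factors as -3*(s + 2)*(s + 5)/2 = 0. The curves meet at s = -5, -2.
On [-5, -2], y = -3*s^2/2 - 23*s/2 - 13 is on top; that piece has area ∫[-5,-2] (-3*s^2/2 - 21*s/2 - 15) ds = 27/4.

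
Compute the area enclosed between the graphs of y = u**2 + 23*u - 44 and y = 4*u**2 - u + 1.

4

Set the curves equal: u**2 + 23*u - 44 = 4*u**2 - u + 1, so -3*u**2 + 24*u - 45 = 0, which factors as -3*(u - 5)*(u - 3) = 0. The curves meet at u = 3, 5.
On [3, 5], y = u**2 + 23*u - 44 is on top; that piece has area ∫[3,5] (-3*u**2 + 24*u - 45) du = 4.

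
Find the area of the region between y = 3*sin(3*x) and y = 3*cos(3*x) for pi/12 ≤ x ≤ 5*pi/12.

2*sqrt(2)

On [pi/12, 5*pi/12], (3*sin(3*x)) - (3*cos(3*x)) = 3*sin(3*x) - 3*cos(3*x) is ≥ 0 throughout, so the area is a single integral of |3*sin(3*x) - 3*cos(3*x)|.
∫[pi/12,5*pi/12] (3*sin(3*x) - 3*cos(3*x)) dx = 2*sqrt(2).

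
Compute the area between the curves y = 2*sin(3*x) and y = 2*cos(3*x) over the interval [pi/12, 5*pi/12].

4*sqrt(2)/3

On [pi/12, 5*pi/12], (2*sin(3*x)) - (2*cos(3*x)) = 2*sin(3*x) - 2*cos(3*x) is ≥ 0 throughout, so the area is a single integral of |2*sin(3*x) - 2*cos(3*x)|.
∫[pi/12,5*pi/12] (2*sin(3*x) - 2*cos(3*x)) dx = 4*sqrt(2)/3.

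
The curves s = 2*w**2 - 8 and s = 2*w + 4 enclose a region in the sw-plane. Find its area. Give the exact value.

Both boundary curves give s as a function of w, so integrate with respect to w. Setting them equal: 2*w**2 - 2*w - 12 = 0, i.e. 2*(w - 3)*(w + 2) = 0, so they meet at w = -2, 3.
For w in [-2, 3], s = 2*w**2 - 8 is on the left; area = ∫[-2,3] (-(2*w**2 - 2*w - 12)) dw = 125/3.

125/3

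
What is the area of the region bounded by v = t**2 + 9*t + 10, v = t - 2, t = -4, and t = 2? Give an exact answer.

176/3

The difference (t**2 + 9*t + 10) - (t - 2) = t**2 + 8*t + 12 changes sign at t = -2 inside [-4, 2], so split the integral there.
∫[-4,-2] (t**2 + 8*t + 12) dt = -16/3; the area of that piece is 16/3.
∫[-2,2] (t**2 + 8*t + 12) dt = 160/3.
Total area = 16/3 + 160/3 = 176/3.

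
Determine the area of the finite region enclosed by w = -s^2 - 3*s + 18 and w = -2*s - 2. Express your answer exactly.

243/2

Set the curves equal: -s^2 - 3*s + 18 = -2*s - 2, so -s^2 - s + 20 = 0, which factors as -(s - 4)*(s + 5) = 0. The curves meet at s = -5, 4.
On [-5, 4], w = -s^2 - 3*s + 18 is on top; that piece has area ∫[-5,4] (-s^2 - s + 20) ds = 243/2.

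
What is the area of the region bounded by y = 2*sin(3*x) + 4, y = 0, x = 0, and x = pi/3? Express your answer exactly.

On [0, pi/3], (2*sin(3*x) + 4) - (0) = 2*sin(3*x) + 4 is ≥ 0 throughout, so the area is a single integral of |2*sin(3*x) + 4|.
∫[0,pi/3] (2*sin(3*x) + 4) dx = 4/3 + 4*pi/3.

4/3 + 4*pi/3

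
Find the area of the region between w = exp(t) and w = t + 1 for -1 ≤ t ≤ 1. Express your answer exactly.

-2 - exp(-1) + exp(1)

On [-1, 1], (exp(t)) - (t + 1) = -t + exp(t) - 1 is ≥ 0 throughout, so the area is a single integral of |-t + exp(t) - 1|.
∫[-1,1] (-t + exp(t) - 1) dt = -2 - exp(-1) + exp(1).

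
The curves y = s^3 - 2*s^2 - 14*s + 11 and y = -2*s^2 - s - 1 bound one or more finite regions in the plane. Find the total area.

Set the curves equal: s^3 - 2*s^2 - 14*s + 11 = -2*s^2 - s - 1, so s^3 - 13*s + 12 = 0, which factors as (s - 3)*(s - 1)*(s + 4) = 0. The curves meet at s = -4, 1, 3.
On [-4, 1], y = s^3 - 2*s^2 - 14*s + 11 is on top; that piece has area ∫[-4,1] (s^3 - 13*s + 12) ds = 375/4.
On [1, 3], y = -2*s^2 - s - 1 is on top; that piece has area ∫[1,3] (-(s^3 - 13*s + 12)) ds = 8.
Total enclosed area = 375/4 + 8 = 407/4.

407/4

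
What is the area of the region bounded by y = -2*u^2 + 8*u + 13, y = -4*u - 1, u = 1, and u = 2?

82/3

On [1, 2], (-2*u^2 + 8*u + 13) - (-4*u - 1) = -2*u^2 + 12*u + 14 is ≥ 0 throughout, so the area is a single integral of |-2*u^2 + 12*u + 14|.
∫[1,2] (-2*u^2 + 12*u + 14) du = 82/3.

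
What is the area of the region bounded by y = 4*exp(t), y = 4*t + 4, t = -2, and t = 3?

-30 - 4*exp(-2) + 4*exp(3)

On [-2, 3], (4*exp(t)) - (4*t + 4) = -4*t + 4*exp(t) - 4 is ≥ 0 throughout, so the area is a single integral of |-4*t + 4*exp(t) - 4|.
∫[-2,3] (-4*t + 4*exp(t) - 4) dt = -30 - 4*exp(-2) + 4*exp(3).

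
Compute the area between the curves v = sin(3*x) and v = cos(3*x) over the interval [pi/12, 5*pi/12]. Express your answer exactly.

On [pi/12, 5*pi/12], (sin(3*x)) - (cos(3*x)) = sin(3*x) - cos(3*x) is ≥ 0 throughout, so the area is a single integral of |sin(3*x) - cos(3*x)|.
∫[pi/12,5*pi/12] (sin(3*x) - cos(3*x)) dx = 2*sqrt(2)/3.

2*sqrt(2)/3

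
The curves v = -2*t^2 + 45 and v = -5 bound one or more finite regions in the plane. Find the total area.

Set the curves equal: -2*t^2 + 45 = -5, so -2*t^2 + 50 = 0, which factors as -2*(t - 5)*(t + 5) = 0. The curves meet at t = -5, 5.
On [-5, 5], v = -2*t^2 + 45 is on top; that piece has area ∫[-5,5] (-2*t^2 + 50) dt = 1000/3.

1000/3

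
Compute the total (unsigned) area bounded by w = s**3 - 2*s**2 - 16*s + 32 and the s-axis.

568/3

The curve meets the s-axis where s**3 - 2*s**2 - 16*s + 32 = 0, i.e. (s - 4)*(s - 2)*(s + 4) = 0, at s = -4, 2, 4.
On [-4, 2] the curve lies above the axis; ∫[-4,2] (s**3 - 2*s**2 - 16*s + 32) ds = 180, giving area 180.
On [2, 4] the curve lies below the axis; ∫[2,4] (s**3 - 2*s**2 - 16*s + 32) ds = -28/3, giving area 28/3.
Total area = 180 + 28/3 = 568/3.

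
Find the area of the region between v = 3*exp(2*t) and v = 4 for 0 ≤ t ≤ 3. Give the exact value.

The difference (3*exp(2*t)) - (4) = 3*exp(2*t) - 4 changes sign at t = -log(3)/2 + log(2) inside [0, 3], so split the integral there.
∫[0,-log(3)/2 + log(2)] (3*exp(2*t) - 4) dt = log(9/16) + 1/2; the area of that piece is -1/2 + log(16/9).
∫[-log(3)/2 + log(2),3] (3*exp(2*t) - 4) dt = -14 - 2*log(3) + 4*log(2) + 3*exp(6)/2.
Total area = (-1/2 + log(16/9)) + (-14 - 2*log(3) + 4*log(2) + 3*exp(6)/2) = -29/2 - 4*log(3) + 8*log(2) + 3*exp(6)/2.

-29/2 - 4*log(3) + 8*log(2) + 3*exp(6)/2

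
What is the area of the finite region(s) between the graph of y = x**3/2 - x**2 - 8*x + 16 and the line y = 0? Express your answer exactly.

284/3

The curve meets the x-axis where x**3/2 - x**2 - 8*x + 16 = 0, i.e. (x - 4)*(x - 2)*(x + 4)/2 = 0, at x = -4, 2, 4.
On [-4, 2] the curve lies above the axis; ∫[-4,2] (x**3/2 - x**2 - 8*x + 16) dx = 90, giving area 90.
On [2, 4] the curve lies below the axis; ∫[2,4] (x**3/2 - x**2 - 8*x + 16) dx = -14/3, giving area 14/3.
Total area = 90 + 14/3 = 284/3.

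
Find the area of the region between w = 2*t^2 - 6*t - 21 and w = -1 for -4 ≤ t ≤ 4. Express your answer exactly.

424/3

The difference (2*t^2 - 6*t - 21) - (-1) = 2*t^2 - 6*t - 20 changes sign at t = -2 inside [-4, 4], so split the integral there.
∫[-4,-2] (2*t^2 - 6*t - 20) dt = 100/3.
∫[-2,4] (2*t^2 - 6*t - 20) dt = -108; the area of that piece is 108.
Total area = 100/3 + 108 = 424/3.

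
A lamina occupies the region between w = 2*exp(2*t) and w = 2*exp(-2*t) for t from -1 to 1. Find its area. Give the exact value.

-4 + 2*exp(-2) + 2*exp(2)

The difference (2*exp(2*t)) - (2*exp(-2*t)) = 2*exp(2*t) - 2*exp(-2*t) changes sign at t = 0 inside [-1, 1], so split the integral there.
∫[-1,0] (2*exp(2*t) - 2*exp(-2*t)) dt = -exp(2) - exp(-2) + 2; the area of that piece is -2 + exp(-2) + exp(2).
∫[0,1] (2*exp(2*t) - 2*exp(-2*t)) dt = -2 + exp(-2) + exp(2).
Total area = (-2 + exp(-2) + exp(2)) + (-2 + exp(-2) + exp(2)) = -4 + 2*exp(-2) + 2*exp(2).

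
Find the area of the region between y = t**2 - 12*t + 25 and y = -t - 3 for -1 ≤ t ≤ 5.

241/3

The difference (t**2 - 12*t + 25) - (-t - 3) = t**2 - 11*t + 28 changes sign at t = 4 inside [-1, 5], so split the integral there.
∫[-1,4] (t**2 - 11*t + 28) dt = 475/6.
∫[4,5] (t**2 - 11*t + 28) dt = -7/6; the area of that piece is 7/6.
Total area = 475/6 + 7/6 = 241/3.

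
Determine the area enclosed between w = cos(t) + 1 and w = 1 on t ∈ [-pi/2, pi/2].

2

On [-pi/2, pi/2], (cos(t) + 1) - (1) = cos(t) is ≥ 0 throughout, so the area is a single integral of |cos(t)|.
∫[-pi/2,pi/2] (cos(t)) dt = 2.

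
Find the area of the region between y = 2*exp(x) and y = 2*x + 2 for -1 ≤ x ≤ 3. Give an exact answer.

On [-1, 3], (2*exp(x)) - (2*x + 2) = -2*x + 2*exp(x) - 2 is ≥ 0 throughout, so the area is a single integral of |-2*x + 2*exp(x) - 2|.
∫[-1,3] (-2*x + 2*exp(x) - 2) dx = -16 - 2*exp(-1) + 2*exp(3).

-16 - 2*exp(-1) + 2*exp(3)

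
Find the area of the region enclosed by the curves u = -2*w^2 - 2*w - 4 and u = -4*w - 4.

Both boundary curves give u as a function of w, so integrate with respect to w. Setting them equal: -2*w^2 + 2*w = 0, i.e. -2*w*(w - 1) = 0, so they meet at w = 0, 1.
For w in [0, 1], u = -2*w^2 - 2*w - 4 is on the right; area = ∫[0,1] (-2*w^2 + 2*w) dw = 1/3.

1/3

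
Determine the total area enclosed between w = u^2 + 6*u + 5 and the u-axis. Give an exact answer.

The curve meets the u-axis where u^2 + 6*u + 5 = 0, i.e. (u + 1)*(u + 5) = 0, at u = -5, -1.
On [-5, -1] the curve lies below the axis; ∫[-5,-1] (u^2 + 6*u + 5) du = -32/3, giving area 32/3.

32/3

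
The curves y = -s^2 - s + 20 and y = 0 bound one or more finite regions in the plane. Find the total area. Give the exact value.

243/2

Set the curves equal: -s^2 - s + 20 = 0, so -s^2 - s + 20 = 0, which factors as -(s - 4)*(s + 5) = 0. The curves meet at s = -5, 4.
On [-5, 4], y = -s^2 - s + 20 is on top; that piece has area ∫[-5,4] (-s^2 - s + 20) ds = 243/2.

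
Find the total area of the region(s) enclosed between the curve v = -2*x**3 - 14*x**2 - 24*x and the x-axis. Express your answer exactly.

The curve meets the x-axis where -2*x**3 - 14*x**2 - 24*x = 0, i.e. -2*x*(x + 3)*(x + 4) = 0, at x = -4, -3, 0.
On [-4, -3] the curve lies below the axis; ∫[-4,-3] (-2*x**3 - 14*x**2 - 24*x) dx = -7/6, giving area 7/6.
On [-3, 0] the curve lies above the axis; ∫[-3,0] (-2*x**3 - 14*x**2 - 24*x) dx = 45/2, giving area 45/2.
Total area = 7/6 + 45/2 = 71/3.

71/3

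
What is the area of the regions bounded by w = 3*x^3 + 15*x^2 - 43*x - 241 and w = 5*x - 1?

5137/4

Set the curves equal: 3*x^3 + 15*x^2 - 43*x - 241 = 5*x - 1, so 3*x^3 + 15*x^2 - 48*x - 240 = 0, which factors as 3*(x - 4)*(x + 4)*(x + 5) = 0. The curves meet at x = -5, -4, 4.
On [-5, -4], w = 3*x^3 + 15*x^2 - 43*x - 241 is on top; that piece has area ∫[-5,-4] (3*x^3 + 15*x^2 - 48*x - 240) dx = 17/4.
On [-4, 4], w = 5*x - 1 is on top; that piece has area ∫[-4,4] (-(3*x^3 + 15*x^2 - 48*x - 240)) dx = 1280.
Total enclosed area = 17/4 + 1280 = 5137/4.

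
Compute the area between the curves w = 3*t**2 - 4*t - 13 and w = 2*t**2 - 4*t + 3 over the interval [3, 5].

8

The difference (3*t**2 - 4*t - 13) - (2*t**2 - 4*t + 3) = t**2 - 16 changes sign at t = 4 inside [3, 5], so split the integral there.
∫[3,4] (t**2 - 16) dt = -11/3; the area of that piece is 11/3.
∫[4,5] (t**2 - 16) dt = 13/3.
Total area = 11/3 + 13/3 = 8.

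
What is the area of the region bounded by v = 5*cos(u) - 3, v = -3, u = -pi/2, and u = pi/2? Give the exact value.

10

On [-pi/2, pi/2], (5*cos(u) - 3) - (-3) = 5*cos(u) is ≥ 0 throughout, so the area is a single integral of |5*cos(u)|.
∫[-pi/2,pi/2] (5*cos(u)) du = 10.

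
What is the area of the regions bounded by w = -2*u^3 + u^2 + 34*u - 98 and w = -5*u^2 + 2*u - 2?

517

Set the curves equal: -2*u^3 + u^2 + 34*u - 98 = -5*u^2 + 2*u - 2, so -2*u^3 + 6*u^2 + 32*u - 96 = 0, which factors as -2*(u - 4)*(u - 3)*(u + 4) = 0. The curves meet at u = -4, 3, 4.
On [-4, 3], w = -5*u^2 + 2*u - 2 is on top; that piece has area ∫[-4,3] (-(-2*u^3 + 6*u^2 + 32*u - 96)) du = 1029/2.
On [3, 4], w = -2*u^3 + u^2 + 34*u - 98 is on top; that piece has area ∫[3,4] (-2*u^3 + 6*u^2 + 32*u - 96) du = 5/2.
Total enclosed area = 1029/2 + 5/2 = 517.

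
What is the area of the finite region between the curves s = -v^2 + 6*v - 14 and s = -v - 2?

1/6

Both boundary curves give s as a function of v, so integrate with respect to v. Setting them equal: -v^2 + 7*v - 12 = 0, i.e. -(v - 4)*(v - 3) = 0, so they meet at v = 3, 4.
For v in [3, 4], s = -v^2 + 6*v - 14 is on the right; area = ∫[3,4] (-v^2 + 7*v - 12) dv = 1/6.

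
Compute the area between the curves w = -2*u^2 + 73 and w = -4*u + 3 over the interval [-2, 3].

On [-2, 3], (-2*u^2 + 73) - (-4*u + 3) = -2*u^2 + 4*u + 70 is ≥ 0 throughout, so the area is a single integral of |-2*u^2 + 4*u + 70|.
∫[-2,3] (-2*u^2 + 4*u + 70) du = 1010/3.

1010/3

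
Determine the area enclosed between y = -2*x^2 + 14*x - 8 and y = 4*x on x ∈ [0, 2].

The difference (-2*x^2 + 14*x - 8) - (4*x) = -2*x^2 + 10*x - 8 changes sign at x = 1 inside [0, 2], so split the integral there.
∫[0,1] (-2*x^2 + 10*x - 8) dx = -11/3; the area of that piece is 11/3.
∫[1,2] (-2*x^2 + 10*x - 8) dx = 7/3.
Total area = 11/3 + 7/3 = 6.

6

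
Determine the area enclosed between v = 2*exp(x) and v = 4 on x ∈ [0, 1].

The difference (2*exp(x)) - (4) = 2*exp(x) - 4 changes sign at x = log(2) inside [0, 1], so split the integral there.
∫[0,log(2)] (2*exp(x) - 4) dx = 2 - log(16); the area of that piece is -2 + log(16).
∫[log(2),1] (2*exp(x) - 4) dx = -8 + 4*log(2) + 2*exp(1).
Total area = (-2 + log(16)) + (-8 + 4*log(2) + 2*exp(1)) = -10 + 2*exp(1) + 8*log(2).

-10 + 2*exp(1) + 8*log(2)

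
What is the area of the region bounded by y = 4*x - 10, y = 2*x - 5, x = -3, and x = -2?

10

On [-3, -2], (4*x - 10) - (2*x - 5) = 2*x - 5 is ≤ 0 throughout, so the area is a single integral of |2*x - 5|.
∫[-3,-2] (2*x - 5) dx = -10; the area of that piece is 10.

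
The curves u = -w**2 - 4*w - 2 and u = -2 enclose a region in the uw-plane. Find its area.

32/3

Both boundary curves give u as a function of w, so integrate with respect to w. Setting them equal: -w**2 - 4*w = 0, i.e. -w*(w + 4) = 0, so they meet at w = -4, 0.
For w in [-4, 0], u = -w**2 - 4*w - 2 is on the right; area = ∫[-4,0] (-w**2 - 4*w) dw = 32/3.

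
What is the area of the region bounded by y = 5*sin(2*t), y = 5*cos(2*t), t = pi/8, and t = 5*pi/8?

On [pi/8, 5*pi/8], (5*sin(2*t)) - (5*cos(2*t)) = 5*sin(2*t) - 5*cos(2*t) is ≥ 0 throughout, so the area is a single integral of |5*sin(2*t) - 5*cos(2*t)|.
∫[pi/8,5*pi/8] (5*sin(2*t) - 5*cos(2*t)) dt = 5*sqrt(2).

5*sqrt(2)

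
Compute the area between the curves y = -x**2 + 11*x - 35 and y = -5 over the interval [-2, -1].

On [-2, -1], (-x**2 + 11*x - 35) - (-5) = -x**2 + 11*x - 30 is ≤ 0 throughout, so the area is a single integral of |-x**2 + 11*x - 30|.
∫[-2,-1] (-x**2 + 11*x - 30) dx = -293/6; the area of that piece is 293/6.

293/6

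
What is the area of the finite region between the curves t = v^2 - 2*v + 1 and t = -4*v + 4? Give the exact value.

32/3

Both boundary curves give t as a function of v, so integrate with respect to v. Setting them equal: v^2 + 2*v - 3 = 0, i.e. (v - 1)*(v + 3) = 0, so they meet at v = -3, 1.
For v in [-3, 1], t = v^2 - 2*v + 1 is on the left; area = ∫[-3,1] (-(v^2 + 2*v - 3)) dv = 32/3.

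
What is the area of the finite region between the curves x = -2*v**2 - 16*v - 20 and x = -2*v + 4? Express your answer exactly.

1/3

Both boundary curves give x as a function of v, so integrate with respect to v. Setting them equal: -2*v**2 - 14*v - 24 = 0, i.e. -2*(v + 3)*(v + 4) = 0, so they meet at v = -4, -3.
For v in [-4, -3], x = -2*v**2 - 16*v - 20 is on the right; area = ∫[-4,-3] (-2*v**2 - 14*v - 24) dv = 1/3.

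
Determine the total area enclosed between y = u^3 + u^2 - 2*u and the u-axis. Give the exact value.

37/12

The curve meets the u-axis where u^3 + u^2 - 2*u = 0, i.e. u*(u - 1)*(u + 2) = 0, at u = -2, 0, 1.
On [-2, 0] the curve lies above the axis; ∫[-2,0] (u^3 + u^2 - 2*u) du = 8/3, giving area 8/3.
On [0, 1] the curve lies below the axis; ∫[0,1] (u^3 + u^2 - 2*u) du = -5/12, giving area 5/12.
Total area = 8/3 + 5/12 = 37/12.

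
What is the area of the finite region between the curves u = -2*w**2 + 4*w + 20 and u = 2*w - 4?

Both boundary curves give u as a function of w, so integrate with respect to w. Setting them equal: -2*w**2 + 2*w + 24 = 0, i.e. -2*(w - 4)*(w + 3) = 0, so they meet at w = -3, 4.
For w in [-3, 4], u = -2*w**2 + 4*w + 20 is on the right; area = ∫[-3,4] (-2*w**2 + 2*w + 24) dw = 343/3.

343/3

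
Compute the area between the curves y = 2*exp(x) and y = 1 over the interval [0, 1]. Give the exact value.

On [0, 1], (2*exp(x)) - (1) = 2*exp(x) - 1 is ≥ 0 throughout, so the area is a single integral of |2*exp(x) - 1|.
∫[0,1] (2*exp(x) - 1) dx = -3 + 2*exp(1).

-3 + 2*exp(1)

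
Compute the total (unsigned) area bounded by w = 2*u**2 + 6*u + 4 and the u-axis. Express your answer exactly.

The curve meets the u-axis where 2*u**2 + 6*u + 4 = 0, i.e. 2*(u + 1)*(u + 2) = 0, at u = -2, -1.
On [-2, -1] the curve lies below the axis; ∫[-2,-1] (2*u**2 + 6*u + 4) du = -1/3, giving area 1/3.

1/3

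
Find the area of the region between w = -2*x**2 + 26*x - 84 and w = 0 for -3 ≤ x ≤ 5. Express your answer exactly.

On [-3, 5], (-2*x**2 + 26*x - 84) - (0) = -2*x**2 + 26*x - 84 is ≤ 0 throughout, so the area is a single integral of |-2*x**2 + 26*x - 84|.
∫[-3,5] (-2*x**2 + 26*x - 84) dx = -1696/3; the area of that piece is 1696/3.

1696/3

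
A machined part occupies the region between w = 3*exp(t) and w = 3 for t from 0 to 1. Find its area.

-6 + 3*exp(1)

On [0, 1], (3*exp(t)) - (3) = 3*exp(t) - 3 is ≥ 0 throughout, so the area is a single integral of |3*exp(t) - 3|.
∫[0,1] (3*exp(t) - 3) dt = -6 + 3*exp(1).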